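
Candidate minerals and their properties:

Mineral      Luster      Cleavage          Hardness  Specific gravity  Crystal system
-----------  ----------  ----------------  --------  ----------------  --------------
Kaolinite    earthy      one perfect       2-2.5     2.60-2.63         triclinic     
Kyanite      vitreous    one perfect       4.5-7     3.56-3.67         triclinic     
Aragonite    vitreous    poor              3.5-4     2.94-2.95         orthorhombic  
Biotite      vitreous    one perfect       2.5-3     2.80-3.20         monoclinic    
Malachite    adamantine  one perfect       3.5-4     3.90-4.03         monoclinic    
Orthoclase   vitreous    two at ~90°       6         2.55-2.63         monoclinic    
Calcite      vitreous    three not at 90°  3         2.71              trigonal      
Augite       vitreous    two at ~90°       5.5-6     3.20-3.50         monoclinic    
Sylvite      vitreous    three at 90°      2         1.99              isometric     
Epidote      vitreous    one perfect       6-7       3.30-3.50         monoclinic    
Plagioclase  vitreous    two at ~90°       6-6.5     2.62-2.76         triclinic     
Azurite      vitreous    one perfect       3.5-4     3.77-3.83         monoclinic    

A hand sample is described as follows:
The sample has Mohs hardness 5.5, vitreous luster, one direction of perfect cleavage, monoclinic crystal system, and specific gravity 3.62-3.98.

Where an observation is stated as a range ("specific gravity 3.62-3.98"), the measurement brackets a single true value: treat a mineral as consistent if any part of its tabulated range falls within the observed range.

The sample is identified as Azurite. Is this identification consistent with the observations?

Mohs hardness 5.5 — Azurite has hardness 3.5-4; which does not match.
Vitreous luster — fits Azurite (vitreous luster).
One direction of perfect cleavage — fits Azurite (cleavage one perfect).
Monoclinic crystal system — fits Azurite (monoclinic system).
Specific gravity 3.62-3.98 — fits Azurite (SG 3.77-3.83).
Azurite is excluded by the hardness.

No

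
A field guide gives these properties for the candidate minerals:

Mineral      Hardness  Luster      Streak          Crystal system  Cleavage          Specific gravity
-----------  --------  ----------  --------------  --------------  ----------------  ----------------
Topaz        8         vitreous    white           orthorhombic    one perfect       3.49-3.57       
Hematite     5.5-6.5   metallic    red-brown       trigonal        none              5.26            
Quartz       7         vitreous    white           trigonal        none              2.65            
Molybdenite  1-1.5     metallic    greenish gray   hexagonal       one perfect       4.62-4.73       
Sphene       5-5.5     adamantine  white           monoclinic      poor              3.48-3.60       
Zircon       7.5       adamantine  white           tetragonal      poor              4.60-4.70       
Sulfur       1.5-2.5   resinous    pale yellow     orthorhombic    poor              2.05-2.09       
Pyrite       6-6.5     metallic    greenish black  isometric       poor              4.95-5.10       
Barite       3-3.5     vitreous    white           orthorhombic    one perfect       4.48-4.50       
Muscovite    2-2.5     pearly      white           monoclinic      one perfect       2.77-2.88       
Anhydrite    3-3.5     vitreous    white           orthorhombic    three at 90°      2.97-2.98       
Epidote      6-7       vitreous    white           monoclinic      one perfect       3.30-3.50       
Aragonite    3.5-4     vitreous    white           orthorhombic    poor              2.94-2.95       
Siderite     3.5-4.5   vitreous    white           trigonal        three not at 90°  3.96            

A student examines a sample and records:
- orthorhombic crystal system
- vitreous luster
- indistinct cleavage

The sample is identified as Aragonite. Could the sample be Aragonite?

Orthorhombic crystal system — agrees with Aragonite (orthorhombic system).
Vitreous luster — agrees with Aragonite (vitreous luster).
Indistinct cleavage — agrees with Aragonite (cleavage poor).
Every observed property is compatible with the reference values for Aragonite.

Consistent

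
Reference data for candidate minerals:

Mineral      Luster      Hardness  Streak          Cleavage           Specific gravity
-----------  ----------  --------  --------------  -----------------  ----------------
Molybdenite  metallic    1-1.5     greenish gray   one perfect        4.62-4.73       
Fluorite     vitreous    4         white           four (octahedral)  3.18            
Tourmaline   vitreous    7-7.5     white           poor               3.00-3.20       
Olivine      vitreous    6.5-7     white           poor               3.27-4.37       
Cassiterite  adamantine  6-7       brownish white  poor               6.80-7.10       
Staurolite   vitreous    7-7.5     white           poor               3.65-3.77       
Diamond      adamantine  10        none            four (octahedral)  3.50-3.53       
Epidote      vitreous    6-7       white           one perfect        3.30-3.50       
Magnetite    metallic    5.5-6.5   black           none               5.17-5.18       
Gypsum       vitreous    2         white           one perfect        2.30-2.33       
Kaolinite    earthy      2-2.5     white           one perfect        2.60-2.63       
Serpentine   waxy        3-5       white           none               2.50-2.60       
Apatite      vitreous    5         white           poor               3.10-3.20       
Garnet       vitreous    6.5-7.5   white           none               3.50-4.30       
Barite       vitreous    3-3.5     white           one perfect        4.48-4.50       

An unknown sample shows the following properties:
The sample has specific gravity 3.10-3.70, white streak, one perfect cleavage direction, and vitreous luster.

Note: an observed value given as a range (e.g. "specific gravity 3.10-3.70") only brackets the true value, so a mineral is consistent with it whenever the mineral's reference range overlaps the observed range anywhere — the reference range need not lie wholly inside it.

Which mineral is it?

Epidote

Specific gravity 3.10-3.70 — only Fluorite, Tourmaline, Olivine, Staurolite, Diamond, Epidote, Apatite, Garnet remain.
White streak excludes Diamond.
One perfect cleavage direction — Epidote remains.
Vitreous luster — no further eliminations.
Epidote is the sole remaining match.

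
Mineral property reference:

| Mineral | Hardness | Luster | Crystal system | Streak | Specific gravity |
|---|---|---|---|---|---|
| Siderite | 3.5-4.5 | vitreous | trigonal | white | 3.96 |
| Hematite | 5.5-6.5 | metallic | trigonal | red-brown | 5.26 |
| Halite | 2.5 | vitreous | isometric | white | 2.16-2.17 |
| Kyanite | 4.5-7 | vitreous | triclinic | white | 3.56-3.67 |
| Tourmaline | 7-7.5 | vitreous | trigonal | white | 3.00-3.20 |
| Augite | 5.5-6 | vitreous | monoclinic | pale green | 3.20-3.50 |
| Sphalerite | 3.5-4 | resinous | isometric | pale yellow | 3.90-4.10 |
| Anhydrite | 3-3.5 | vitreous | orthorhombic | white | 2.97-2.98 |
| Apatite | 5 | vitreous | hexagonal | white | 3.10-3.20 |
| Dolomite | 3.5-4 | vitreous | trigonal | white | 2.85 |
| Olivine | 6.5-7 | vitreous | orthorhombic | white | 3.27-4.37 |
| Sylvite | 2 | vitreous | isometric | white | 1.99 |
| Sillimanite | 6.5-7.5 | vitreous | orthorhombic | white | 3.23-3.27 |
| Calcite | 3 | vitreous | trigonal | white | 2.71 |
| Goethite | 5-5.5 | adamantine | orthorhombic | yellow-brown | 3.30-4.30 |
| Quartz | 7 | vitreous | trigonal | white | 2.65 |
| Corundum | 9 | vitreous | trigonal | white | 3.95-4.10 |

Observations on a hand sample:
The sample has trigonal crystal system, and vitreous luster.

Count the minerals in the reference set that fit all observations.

Trigonal crystal system — leaves Siderite, Hematite, Tourmaline, Dolomite, Calcite, Quartz, Corundum.
Vitreous luster eliminates Hematite.
Remaining candidates: Calcite, Corundum, Dolomite, Quartz, Siderite, Tourmaline.
That is 6 minerals.

6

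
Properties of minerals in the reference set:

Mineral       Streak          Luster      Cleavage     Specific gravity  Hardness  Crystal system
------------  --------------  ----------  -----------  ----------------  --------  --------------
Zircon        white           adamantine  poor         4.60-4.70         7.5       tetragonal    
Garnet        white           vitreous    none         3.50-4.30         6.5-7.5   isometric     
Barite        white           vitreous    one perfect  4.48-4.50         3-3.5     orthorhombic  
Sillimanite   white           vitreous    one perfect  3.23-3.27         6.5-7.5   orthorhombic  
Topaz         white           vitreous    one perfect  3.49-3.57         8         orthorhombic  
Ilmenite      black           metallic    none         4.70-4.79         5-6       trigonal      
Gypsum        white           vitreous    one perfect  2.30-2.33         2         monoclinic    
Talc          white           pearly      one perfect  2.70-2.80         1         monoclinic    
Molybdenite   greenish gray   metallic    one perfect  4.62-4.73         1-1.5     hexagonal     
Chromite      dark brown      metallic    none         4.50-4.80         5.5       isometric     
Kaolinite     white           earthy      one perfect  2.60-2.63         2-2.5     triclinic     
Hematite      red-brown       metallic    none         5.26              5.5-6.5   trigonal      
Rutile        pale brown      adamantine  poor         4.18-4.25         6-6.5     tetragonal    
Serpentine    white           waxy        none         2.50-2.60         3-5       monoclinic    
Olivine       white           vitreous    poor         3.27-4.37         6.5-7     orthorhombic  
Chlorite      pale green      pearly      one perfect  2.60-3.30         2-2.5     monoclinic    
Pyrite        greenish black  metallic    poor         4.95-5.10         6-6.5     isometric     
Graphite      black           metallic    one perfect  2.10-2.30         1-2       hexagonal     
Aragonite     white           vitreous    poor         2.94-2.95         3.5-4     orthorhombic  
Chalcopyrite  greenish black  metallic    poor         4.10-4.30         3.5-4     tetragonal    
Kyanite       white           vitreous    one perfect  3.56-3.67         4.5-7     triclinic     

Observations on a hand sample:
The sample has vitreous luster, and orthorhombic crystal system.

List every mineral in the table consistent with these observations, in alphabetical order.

Aragonite, Barite, Olivine, Sillimanite, Topaz

Vitreous luster: leaves Garnet, Barite, Sillimanite, Topaz, Gypsum, Olivine, Aragonite, Kyanite.
Orthorhombic crystal system eliminates Garnet, Gypsum, Kyanite.
The minerals that satisfy all observations are Aragonite, Barite, Olivine, Sillimanite, Topaz.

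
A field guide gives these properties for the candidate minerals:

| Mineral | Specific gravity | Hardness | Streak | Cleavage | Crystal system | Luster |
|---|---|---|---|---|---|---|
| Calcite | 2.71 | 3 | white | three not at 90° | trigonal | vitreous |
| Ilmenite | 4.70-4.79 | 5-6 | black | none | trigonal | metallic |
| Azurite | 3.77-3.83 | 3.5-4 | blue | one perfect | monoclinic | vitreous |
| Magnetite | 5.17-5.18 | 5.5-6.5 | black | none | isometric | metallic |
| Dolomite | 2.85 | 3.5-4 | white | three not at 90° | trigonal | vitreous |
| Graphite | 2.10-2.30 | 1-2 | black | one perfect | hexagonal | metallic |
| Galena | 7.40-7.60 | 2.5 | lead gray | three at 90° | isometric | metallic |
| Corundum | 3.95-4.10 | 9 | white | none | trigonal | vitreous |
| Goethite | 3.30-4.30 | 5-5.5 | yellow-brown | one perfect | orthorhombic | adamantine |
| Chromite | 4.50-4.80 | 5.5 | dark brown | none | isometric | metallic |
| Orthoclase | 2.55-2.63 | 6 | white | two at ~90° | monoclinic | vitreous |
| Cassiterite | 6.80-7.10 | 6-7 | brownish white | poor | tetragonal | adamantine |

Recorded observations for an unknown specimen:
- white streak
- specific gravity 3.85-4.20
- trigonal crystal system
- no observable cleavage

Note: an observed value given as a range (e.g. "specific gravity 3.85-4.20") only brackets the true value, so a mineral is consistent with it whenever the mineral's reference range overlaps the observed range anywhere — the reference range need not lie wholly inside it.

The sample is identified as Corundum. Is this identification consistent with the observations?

White streak — agrees with Corundum (white streak).
Specific gravity 3.85-4.20 — agrees with Corundum (SG 3.95-4.10).
Trigonal crystal system — agrees with Corundum (trigonal system).
No observable cleavage — agrees with Corundum (cleavage none).
Every observed property is compatible with the reference values for Corundum.

Consistent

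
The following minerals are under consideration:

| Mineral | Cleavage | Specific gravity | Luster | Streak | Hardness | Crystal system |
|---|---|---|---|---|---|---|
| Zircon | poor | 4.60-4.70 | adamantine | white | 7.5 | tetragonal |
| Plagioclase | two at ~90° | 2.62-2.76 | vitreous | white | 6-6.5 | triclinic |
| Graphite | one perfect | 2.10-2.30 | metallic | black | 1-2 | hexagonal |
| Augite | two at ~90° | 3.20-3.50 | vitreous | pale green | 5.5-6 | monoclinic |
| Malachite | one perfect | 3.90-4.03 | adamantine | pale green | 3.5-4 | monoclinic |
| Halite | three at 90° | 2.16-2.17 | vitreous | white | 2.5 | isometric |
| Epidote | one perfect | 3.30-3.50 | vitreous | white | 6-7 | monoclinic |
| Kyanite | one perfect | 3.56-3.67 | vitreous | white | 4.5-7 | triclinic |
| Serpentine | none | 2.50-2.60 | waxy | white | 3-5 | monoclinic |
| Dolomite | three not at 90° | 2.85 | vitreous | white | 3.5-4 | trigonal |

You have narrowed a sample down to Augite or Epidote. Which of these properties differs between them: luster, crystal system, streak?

streak

Luster: both vitreous — shared.
Crystal system: both monoclinic — shared.
Streak: Augite pale green, Epidote white — different.
Of the listed properties, streak is the one that separates them.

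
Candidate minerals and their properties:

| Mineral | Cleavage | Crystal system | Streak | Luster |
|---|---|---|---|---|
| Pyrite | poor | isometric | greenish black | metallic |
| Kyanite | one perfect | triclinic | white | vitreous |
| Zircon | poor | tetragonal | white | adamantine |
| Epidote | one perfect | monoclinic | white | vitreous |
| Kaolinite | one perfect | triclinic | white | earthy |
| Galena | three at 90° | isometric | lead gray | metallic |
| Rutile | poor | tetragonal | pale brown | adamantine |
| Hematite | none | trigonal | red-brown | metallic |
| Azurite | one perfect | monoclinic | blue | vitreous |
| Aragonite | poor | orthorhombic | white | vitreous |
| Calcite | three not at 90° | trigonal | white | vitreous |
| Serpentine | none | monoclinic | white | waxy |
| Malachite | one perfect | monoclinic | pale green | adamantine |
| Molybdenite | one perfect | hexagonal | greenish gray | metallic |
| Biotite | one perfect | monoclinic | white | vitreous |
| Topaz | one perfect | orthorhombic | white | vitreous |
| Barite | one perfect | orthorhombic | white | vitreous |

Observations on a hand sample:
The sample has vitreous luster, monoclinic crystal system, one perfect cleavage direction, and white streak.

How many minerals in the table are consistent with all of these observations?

Vitreous luster — narrows the field to Kyanite, Epidote, Azurite, Aragonite, Calcite, Biotite, Topaz, Barite.
Monoclinic crystal system — only Epidote, Azurite, Biotite remain.
One perfect cleavage direction — every remaining candidate is consistent.
White streak excludes Azurite.
Consistent with every observation: Biotite, Epidote.
That is 2 minerals.

2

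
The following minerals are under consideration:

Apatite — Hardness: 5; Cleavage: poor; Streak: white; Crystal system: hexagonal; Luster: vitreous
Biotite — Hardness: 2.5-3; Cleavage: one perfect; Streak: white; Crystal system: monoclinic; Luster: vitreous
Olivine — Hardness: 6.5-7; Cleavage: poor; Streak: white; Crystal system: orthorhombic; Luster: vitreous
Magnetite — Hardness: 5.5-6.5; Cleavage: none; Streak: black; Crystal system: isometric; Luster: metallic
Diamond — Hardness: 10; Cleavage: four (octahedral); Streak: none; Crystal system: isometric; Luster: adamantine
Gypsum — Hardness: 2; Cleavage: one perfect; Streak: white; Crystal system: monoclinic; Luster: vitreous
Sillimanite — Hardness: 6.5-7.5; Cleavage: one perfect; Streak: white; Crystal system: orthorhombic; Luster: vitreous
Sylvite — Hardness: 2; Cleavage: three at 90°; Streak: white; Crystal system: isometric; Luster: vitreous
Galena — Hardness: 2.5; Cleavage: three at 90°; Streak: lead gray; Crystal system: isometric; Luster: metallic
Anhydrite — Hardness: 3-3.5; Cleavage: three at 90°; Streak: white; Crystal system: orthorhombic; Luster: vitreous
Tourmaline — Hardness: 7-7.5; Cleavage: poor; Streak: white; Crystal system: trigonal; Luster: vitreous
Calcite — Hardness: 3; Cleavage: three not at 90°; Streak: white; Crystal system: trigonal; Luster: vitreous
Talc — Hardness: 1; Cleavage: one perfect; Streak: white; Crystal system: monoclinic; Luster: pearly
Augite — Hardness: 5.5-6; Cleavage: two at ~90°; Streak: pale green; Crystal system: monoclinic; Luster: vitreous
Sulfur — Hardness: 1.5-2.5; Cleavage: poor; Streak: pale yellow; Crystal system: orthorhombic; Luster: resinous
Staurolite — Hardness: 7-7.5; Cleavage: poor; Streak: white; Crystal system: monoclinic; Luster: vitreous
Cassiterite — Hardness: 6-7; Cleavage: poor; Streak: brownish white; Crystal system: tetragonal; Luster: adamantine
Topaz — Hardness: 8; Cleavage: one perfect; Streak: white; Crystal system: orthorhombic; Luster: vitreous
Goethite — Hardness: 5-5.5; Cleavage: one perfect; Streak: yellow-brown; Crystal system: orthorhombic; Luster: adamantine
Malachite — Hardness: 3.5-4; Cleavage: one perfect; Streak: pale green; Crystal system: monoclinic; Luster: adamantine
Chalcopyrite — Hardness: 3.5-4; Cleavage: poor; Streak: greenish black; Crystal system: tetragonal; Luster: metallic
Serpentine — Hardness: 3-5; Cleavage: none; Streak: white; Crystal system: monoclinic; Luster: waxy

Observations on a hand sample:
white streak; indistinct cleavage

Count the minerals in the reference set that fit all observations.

White streak: narrows the field to Apatite, Biotite, Olivine, Gypsum, Sillimanite, Sylvite, Anhydrite, Tourmaline, Calcite, Talc, Staurolite, Topaz, Serpentine.
Indistinct cleavage: narrows the field to Apatite, Olivine, Tourmaline, Staurolite.
Remaining candidates: Apatite, Olivine, Staurolite, Tourmaline.
That is 4 minerals.

4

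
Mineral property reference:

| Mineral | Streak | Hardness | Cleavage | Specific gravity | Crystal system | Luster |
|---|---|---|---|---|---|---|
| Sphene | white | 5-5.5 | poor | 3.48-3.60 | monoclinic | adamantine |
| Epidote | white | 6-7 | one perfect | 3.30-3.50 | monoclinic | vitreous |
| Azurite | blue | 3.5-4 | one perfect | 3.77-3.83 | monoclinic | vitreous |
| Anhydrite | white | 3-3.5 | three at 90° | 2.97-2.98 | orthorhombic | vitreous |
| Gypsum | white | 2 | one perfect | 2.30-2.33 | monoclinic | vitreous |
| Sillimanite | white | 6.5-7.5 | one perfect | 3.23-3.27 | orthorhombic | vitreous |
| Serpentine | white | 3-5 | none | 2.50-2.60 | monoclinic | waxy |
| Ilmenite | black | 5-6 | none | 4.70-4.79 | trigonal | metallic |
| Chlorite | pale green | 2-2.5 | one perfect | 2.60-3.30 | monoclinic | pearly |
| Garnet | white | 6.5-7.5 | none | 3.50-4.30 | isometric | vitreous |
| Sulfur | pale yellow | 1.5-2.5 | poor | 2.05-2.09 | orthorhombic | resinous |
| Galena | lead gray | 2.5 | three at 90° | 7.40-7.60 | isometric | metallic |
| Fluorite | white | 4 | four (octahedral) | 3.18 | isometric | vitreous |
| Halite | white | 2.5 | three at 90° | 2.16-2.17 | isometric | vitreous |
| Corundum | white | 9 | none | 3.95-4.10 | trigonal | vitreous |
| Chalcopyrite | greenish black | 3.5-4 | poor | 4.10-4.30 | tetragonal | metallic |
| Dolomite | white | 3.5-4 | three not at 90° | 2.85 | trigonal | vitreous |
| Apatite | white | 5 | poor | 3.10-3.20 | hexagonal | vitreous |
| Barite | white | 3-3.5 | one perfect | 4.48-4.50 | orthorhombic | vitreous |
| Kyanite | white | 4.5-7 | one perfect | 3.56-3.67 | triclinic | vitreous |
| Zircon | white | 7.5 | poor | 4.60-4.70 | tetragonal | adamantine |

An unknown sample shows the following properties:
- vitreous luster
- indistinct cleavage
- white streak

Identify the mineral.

Vitreous luster — leaves Epidote, Azurite, Anhydrite, Gypsum, Sillimanite, Garnet, Fluorite, Halite, Corundum, Dolomite, Apatite, Barite, Kyanite.
Indistinct cleavage — Apatite remains.
White streak — every remaining candidate is consistent.
Apatite is the sole remaining match.

Apatite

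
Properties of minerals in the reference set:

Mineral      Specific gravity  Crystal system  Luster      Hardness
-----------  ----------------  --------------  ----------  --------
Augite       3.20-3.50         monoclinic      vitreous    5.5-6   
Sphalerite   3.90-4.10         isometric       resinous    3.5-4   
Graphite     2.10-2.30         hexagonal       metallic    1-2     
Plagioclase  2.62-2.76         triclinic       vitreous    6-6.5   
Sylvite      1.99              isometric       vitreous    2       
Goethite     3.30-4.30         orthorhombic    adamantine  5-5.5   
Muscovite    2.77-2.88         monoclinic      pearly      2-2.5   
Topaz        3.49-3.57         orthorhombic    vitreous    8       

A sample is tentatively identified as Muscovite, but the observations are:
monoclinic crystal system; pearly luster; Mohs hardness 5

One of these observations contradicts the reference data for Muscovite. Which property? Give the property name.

hardness

Monoclinic crystal system: Muscovite has monoclinic system — matches.
Pearly luster: Muscovite has pearly luster — matches.
Mohs hardness 5: Muscovite has hardness 2-2.5 — inconsistent.
Only the hardness is inconsistent.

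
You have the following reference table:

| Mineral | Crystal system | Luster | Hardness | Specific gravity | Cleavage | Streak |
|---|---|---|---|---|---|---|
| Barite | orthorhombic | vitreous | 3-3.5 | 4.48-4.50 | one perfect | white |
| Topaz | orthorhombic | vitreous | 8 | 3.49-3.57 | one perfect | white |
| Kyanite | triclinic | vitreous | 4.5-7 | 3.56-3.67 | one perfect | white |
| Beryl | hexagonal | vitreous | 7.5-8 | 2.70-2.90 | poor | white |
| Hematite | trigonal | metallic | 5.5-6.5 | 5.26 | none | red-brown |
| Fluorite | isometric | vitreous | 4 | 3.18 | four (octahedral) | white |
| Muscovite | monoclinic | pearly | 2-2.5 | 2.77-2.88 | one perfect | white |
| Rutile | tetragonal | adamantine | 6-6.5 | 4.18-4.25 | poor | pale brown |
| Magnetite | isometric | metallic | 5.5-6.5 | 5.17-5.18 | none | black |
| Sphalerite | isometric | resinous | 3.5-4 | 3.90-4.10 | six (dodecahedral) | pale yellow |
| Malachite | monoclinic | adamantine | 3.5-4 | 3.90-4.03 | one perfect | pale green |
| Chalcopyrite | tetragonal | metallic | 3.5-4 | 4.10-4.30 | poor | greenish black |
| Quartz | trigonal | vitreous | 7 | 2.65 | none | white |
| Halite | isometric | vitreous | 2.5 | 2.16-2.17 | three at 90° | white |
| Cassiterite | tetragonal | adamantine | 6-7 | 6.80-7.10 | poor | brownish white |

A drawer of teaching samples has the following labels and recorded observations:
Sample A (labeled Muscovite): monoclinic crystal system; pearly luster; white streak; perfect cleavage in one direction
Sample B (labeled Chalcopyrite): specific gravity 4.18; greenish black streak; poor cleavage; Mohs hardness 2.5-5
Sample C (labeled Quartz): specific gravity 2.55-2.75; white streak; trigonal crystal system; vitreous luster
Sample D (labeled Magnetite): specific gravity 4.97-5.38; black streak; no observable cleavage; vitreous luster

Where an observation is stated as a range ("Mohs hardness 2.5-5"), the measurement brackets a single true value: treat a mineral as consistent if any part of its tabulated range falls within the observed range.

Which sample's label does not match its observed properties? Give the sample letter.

Sample A: every observation is compatible with the reference values for Muscovite.
Sample B: every observation is compatible with the reference values for Chalcopyrite.
Sample C: every observation is compatible with the reference values for Quartz.
Sample D: vitreous luster is outside the reference for Magnetite (metallic luster) — mislabeled.
Only sample D is inconsistent with its label.

D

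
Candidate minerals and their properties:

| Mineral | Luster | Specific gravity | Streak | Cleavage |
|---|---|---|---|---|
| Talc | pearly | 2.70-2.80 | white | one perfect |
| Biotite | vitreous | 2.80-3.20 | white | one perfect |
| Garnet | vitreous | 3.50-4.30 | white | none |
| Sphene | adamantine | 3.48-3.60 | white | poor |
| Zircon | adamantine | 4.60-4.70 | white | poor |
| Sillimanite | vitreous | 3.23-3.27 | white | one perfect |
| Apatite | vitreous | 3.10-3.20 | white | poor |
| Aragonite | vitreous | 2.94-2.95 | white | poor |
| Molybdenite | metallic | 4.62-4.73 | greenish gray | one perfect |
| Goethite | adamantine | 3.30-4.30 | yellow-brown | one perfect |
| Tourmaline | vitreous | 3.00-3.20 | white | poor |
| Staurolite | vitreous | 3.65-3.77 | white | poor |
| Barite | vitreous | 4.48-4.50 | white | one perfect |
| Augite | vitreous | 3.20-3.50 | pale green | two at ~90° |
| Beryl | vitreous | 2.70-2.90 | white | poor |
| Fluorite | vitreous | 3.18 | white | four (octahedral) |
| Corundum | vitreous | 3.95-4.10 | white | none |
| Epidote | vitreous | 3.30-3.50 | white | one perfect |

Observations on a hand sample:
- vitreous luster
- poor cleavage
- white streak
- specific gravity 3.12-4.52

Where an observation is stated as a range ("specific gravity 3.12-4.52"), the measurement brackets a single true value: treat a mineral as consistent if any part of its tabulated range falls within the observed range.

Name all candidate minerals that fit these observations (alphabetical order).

Apatite, Staurolite, Tourmaline

Vitreous luster is inconsistent with Talc, Sphene, Zircon, Molybdenite, Goethite.
Poor cleavage: narrows the field to Apatite, Aragonite, Tourmaline, Staurolite, Beryl.
White streak: consistent with all remaining minerals.
Specific gravity 3.12-4.52 excludes Aragonite, Beryl.
The minerals that satisfy all observations are Apatite, Staurolite, Tourmaline.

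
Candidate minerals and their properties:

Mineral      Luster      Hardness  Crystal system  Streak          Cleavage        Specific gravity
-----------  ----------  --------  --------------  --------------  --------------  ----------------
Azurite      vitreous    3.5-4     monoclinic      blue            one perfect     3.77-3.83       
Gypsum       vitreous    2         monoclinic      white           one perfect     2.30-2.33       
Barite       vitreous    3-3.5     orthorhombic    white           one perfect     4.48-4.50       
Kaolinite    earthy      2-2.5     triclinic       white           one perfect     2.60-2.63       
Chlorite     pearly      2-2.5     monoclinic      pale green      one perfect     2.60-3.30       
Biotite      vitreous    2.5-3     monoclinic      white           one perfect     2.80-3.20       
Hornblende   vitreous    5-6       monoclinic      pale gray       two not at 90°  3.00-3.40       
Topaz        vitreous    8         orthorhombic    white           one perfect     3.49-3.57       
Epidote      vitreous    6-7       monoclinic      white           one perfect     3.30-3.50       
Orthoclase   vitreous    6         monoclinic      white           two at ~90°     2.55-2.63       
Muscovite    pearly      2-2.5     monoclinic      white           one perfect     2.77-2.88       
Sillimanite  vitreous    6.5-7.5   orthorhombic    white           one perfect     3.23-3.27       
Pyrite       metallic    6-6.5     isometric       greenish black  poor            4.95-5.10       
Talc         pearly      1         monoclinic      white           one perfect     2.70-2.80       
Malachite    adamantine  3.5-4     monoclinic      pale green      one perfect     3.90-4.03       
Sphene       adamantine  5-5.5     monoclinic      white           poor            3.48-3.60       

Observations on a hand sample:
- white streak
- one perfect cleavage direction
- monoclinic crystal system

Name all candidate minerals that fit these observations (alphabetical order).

Biotite, Epidote, Gypsum, Muscovite, Talc

White streak is inconsistent with Azurite, Chlorite, Hornblende, Pyrite, Malachite.
One perfect cleavage direction excludes Orthoclase, Sphene.
Monoclinic crystal system excludes Barite, Kaolinite, Topaz, Sillimanite.
Remaining candidates: Biotite, Epidote, Gypsum, Muscovite, Talc.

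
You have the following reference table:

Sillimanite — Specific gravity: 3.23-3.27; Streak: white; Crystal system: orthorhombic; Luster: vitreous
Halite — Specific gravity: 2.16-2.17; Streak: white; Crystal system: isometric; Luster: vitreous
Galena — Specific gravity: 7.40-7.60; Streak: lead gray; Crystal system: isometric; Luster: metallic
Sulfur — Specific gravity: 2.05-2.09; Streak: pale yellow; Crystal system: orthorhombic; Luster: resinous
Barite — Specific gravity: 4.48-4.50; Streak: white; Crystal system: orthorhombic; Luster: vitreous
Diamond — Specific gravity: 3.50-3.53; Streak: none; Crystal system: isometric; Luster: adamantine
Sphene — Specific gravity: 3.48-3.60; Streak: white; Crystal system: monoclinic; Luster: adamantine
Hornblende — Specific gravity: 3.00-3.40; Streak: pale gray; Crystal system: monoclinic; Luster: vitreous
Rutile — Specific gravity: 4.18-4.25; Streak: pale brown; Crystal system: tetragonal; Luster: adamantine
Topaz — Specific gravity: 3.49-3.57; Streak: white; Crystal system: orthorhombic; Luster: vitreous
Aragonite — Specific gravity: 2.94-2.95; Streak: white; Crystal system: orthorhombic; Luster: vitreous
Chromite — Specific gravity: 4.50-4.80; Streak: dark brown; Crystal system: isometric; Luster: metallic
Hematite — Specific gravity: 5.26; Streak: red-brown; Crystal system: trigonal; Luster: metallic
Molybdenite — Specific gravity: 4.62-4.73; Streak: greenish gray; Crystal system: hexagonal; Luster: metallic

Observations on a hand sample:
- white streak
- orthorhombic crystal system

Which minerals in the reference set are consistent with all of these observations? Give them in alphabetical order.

White streak — Sillimanite, Halite, Barite, Sphene, Topaz, Aragonite remain.
Orthorhombic crystal system eliminates Halite, Sphene.
The minerals that satisfy all observations are Aragonite, Barite, Sillimanite, Topaz.

Aragonite, Barite, Sillimanite, Topaz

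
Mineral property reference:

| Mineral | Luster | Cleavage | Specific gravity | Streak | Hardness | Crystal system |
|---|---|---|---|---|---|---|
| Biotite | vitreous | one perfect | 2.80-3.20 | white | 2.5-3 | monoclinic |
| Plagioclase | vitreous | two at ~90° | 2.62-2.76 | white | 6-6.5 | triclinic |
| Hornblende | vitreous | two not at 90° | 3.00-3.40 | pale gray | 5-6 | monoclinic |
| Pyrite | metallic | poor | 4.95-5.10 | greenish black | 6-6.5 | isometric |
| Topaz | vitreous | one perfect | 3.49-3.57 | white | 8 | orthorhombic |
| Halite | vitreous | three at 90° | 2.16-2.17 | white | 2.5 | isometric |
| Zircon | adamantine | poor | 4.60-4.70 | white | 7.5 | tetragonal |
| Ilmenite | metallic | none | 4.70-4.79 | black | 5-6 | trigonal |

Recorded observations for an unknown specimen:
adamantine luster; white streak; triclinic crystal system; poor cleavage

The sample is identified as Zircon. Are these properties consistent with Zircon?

Inconsistent

Adamantine luster — consistent with Zircon (adamantine luster).
White streak — consistent with Zircon (white streak).
Triclinic crystal system — Zircon has tetragonal system; a mismatch.
Poor cleavage — consistent with Zircon (cleavage poor).
Crystal system alone is enough to reject Zircon.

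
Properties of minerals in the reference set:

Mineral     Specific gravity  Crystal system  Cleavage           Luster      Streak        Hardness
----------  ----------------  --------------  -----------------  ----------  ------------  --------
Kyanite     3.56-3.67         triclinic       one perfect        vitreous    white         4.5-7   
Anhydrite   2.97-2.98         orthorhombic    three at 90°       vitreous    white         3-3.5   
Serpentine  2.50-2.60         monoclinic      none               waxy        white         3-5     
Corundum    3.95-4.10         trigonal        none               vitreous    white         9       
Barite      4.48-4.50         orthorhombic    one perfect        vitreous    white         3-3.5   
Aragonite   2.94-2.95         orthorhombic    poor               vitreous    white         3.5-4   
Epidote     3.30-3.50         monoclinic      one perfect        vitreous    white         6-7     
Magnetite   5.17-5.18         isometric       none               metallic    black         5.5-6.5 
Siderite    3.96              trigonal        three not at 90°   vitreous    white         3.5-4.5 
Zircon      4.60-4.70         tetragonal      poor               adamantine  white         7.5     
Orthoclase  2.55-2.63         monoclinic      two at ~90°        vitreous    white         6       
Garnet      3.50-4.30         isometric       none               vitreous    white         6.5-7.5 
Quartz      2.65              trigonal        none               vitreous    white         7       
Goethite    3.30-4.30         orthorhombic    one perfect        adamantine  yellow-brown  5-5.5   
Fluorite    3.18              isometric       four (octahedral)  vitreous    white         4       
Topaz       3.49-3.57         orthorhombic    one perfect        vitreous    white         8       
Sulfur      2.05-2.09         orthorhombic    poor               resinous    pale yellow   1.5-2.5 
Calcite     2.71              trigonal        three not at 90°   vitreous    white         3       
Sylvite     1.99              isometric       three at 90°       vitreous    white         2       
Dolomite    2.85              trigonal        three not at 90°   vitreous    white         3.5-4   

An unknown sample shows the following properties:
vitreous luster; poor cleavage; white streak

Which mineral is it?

Vitreous luster excludes Serpentine, Magnetite, Zircon, Goethite, Sulfur.
Poor cleavage: narrows the field to Aragonite.
White streak: all remaining candidates fit.
Only Aragonite satisfies all observations.

Aragonite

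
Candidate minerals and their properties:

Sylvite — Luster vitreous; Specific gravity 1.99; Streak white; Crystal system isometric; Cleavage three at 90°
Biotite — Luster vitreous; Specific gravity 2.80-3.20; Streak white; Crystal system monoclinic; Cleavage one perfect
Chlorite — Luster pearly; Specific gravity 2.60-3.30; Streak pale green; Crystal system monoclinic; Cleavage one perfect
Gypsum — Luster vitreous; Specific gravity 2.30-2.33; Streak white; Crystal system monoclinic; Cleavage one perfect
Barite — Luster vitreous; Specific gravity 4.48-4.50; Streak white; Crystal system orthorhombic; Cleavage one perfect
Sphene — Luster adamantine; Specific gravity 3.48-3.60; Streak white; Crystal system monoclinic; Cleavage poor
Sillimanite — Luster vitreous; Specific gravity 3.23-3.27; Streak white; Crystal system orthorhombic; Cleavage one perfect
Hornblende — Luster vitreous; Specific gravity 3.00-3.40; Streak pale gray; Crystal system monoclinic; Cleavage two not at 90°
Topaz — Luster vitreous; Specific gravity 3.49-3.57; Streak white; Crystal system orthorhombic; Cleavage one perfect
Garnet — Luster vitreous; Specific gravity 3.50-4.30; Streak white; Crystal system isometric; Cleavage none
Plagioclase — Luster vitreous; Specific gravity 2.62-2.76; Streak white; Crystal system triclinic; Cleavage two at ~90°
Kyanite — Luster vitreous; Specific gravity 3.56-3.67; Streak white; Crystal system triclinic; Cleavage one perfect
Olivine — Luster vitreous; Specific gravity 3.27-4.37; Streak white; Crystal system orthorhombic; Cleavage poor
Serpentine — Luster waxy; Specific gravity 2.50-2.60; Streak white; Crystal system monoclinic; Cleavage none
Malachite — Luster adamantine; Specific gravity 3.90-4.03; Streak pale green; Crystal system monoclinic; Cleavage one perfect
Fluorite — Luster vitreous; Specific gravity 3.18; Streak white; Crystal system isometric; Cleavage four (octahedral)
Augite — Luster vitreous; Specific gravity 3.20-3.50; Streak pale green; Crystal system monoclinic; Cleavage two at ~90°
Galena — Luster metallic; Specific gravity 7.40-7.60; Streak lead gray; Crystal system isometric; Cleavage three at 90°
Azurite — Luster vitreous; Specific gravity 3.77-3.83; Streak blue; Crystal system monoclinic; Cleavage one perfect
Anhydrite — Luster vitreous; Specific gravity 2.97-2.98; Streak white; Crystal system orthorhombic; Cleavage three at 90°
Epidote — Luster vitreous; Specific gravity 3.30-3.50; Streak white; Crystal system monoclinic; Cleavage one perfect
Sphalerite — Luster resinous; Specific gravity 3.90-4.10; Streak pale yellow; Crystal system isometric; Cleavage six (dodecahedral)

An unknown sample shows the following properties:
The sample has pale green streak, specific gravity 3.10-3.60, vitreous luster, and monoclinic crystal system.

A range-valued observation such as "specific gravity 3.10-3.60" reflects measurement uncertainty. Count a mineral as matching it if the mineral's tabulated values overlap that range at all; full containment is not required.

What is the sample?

Augite

Pale green streak — only Chlorite, Malachite, Augite remain.
Specific gravity 3.10-3.60 is inconsistent with Malachite.
Vitreous luster is inconsistent with Chlorite.
Monoclinic crystal system — all remaining candidates fit.
Augite is the sole remaining match.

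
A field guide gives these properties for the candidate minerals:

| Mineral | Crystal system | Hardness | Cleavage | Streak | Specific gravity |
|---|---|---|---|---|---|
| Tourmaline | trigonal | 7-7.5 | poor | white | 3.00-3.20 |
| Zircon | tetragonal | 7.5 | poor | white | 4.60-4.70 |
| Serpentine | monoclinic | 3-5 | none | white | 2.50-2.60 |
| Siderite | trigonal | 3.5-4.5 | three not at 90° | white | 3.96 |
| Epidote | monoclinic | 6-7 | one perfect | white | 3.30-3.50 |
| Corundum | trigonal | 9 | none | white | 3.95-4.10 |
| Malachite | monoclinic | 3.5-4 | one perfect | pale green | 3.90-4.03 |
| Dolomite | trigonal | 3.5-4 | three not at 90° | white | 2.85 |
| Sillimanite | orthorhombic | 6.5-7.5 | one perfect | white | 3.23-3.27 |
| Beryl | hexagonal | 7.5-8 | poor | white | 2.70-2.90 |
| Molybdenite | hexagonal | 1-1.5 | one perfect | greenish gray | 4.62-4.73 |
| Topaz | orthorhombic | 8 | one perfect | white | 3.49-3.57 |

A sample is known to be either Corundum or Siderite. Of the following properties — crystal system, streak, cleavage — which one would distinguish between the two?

Crystal system: both trigonal — no difference.
Streak: both white — no difference.
Cleavage: Corundum none, Siderite three not at 90° — distinct.
Cleavage is the diagnostic property here.

cleavage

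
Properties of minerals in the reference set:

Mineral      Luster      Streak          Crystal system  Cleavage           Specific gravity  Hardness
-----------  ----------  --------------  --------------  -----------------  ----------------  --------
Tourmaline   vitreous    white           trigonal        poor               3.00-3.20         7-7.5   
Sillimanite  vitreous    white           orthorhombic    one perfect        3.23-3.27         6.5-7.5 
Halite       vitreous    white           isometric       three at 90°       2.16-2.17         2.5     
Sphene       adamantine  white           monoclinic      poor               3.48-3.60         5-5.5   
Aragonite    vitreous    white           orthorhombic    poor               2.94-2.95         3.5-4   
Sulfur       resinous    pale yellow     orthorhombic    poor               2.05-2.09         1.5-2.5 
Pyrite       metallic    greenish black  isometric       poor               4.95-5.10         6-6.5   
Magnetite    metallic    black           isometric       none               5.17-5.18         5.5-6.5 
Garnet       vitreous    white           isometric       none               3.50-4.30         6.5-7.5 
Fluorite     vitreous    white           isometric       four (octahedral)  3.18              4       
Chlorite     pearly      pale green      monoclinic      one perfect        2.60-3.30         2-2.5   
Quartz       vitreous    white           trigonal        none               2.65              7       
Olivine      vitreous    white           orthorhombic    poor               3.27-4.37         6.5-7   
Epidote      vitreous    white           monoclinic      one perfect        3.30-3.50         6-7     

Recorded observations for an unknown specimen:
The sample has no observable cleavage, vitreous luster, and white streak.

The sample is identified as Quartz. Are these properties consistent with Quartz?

Yes

No observable cleavage — agrees with Quartz (cleavage none).
Vitreous luster — agrees with Quartz (vitreous luster).
White streak — agrees with Quartz (white streak).
Nothing contradicts Quartz.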